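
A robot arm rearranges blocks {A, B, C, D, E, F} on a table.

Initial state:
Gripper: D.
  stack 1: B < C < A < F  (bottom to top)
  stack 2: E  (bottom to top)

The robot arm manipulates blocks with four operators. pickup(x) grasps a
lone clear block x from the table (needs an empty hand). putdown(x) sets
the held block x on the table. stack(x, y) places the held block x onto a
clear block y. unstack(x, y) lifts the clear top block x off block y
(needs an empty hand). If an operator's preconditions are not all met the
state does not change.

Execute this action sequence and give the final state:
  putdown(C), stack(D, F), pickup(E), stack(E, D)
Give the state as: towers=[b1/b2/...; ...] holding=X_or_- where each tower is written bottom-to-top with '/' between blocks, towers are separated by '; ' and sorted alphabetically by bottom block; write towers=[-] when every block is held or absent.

towers=[B/C/A/F/D/E] holding=-

step 1 (putdown(C)) [no-op]: towers=[B/C/A/F; E] holding=D
step 2 (stack(D, F)): towers=[B/C/A/F/D; E] holding=-
step 3 (pickup(E)): towers=[B/C/A/F/D] holding=E
step 4 (stack(E, D)): towers=[B/C/A/F/D/E] holding=-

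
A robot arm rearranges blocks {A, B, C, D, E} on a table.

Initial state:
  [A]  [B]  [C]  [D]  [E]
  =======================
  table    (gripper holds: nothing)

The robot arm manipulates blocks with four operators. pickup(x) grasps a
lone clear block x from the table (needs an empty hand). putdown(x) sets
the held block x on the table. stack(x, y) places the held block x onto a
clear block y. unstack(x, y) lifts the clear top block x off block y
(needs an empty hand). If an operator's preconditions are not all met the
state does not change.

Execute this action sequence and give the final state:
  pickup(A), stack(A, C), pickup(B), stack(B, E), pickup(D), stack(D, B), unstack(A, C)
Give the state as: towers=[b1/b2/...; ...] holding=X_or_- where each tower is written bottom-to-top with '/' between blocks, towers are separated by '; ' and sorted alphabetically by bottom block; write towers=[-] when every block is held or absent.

step 1 (pickup(A)): towers=[B; C; D; E] holding=A
step 2 (stack(A, C)): towers=[B; C/A; D; E] holding=-
step 3 (pickup(B)): towers=[C/A; D; E] holding=B
step 4 (stack(B, E)): towers=[C/A; D; E/B] holding=-
step 5 (pickup(D)): towers=[C/A; E/B] holding=D
step 6 (stack(D, B)): towers=[C/A; E/B/D] holding=-
step 7 (unstack(A, C)): towers=[C; E/B/D] holding=A

towers=[C; E/B/D] holding=A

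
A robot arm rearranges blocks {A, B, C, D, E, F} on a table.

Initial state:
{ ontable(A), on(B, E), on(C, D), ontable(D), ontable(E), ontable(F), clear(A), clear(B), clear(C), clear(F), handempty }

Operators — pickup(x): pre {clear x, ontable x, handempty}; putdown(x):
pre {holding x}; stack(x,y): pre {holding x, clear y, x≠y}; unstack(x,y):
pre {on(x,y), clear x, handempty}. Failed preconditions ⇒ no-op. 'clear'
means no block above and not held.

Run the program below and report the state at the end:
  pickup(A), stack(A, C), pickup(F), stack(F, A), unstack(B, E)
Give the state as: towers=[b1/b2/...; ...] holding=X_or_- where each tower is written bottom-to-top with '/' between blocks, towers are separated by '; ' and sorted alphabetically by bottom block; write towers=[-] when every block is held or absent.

towers=[D/C/A/F; E] holding=B

step 1 (pickup(A)): towers=[D/C; E/B; F] holding=A
step 2 (stack(A, C)): towers=[D/C/A; E/B; F] holding=-
step 3 (pickup(F)): towers=[D/C/A; E/B] holding=F
step 4 (stack(F, A)): towers=[D/C/A/F; E/B] holding=-
step 5 (unstack(B, E)): towers=[D/C/A/F; E] holding=B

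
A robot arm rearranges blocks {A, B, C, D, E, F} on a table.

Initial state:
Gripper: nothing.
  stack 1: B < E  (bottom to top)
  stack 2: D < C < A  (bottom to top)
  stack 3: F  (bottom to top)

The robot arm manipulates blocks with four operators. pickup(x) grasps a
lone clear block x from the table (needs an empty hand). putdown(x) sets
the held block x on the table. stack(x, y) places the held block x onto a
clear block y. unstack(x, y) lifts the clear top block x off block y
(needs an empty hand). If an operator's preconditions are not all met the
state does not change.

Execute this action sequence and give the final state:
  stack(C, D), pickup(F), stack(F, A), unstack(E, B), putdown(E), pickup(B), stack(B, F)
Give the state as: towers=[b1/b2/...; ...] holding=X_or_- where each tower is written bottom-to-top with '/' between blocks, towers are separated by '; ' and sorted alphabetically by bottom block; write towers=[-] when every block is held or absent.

step 1 (stack(C, D)) [no-op]: towers=[B/E; D/C/A; F] holding=-
step 2 (pickup(F)): towers=[B/E; D/C/A] holding=F
step 3 (stack(F, A)): towers=[B/E; D/C/A/F] holding=-
step 4 (unstack(E, B)): towers=[B; D/C/A/F] holding=E
step 5 (putdown(E)): towers=[B; D/C/A/F; E] holding=-
step 6 (pickup(B)): towers=[D/C/A/F; E] holding=B
step 7 (stack(B, F)): towers=[D/C/A/F/B; E] holding=-

towers=[D/C/A/F/B; E] holding=-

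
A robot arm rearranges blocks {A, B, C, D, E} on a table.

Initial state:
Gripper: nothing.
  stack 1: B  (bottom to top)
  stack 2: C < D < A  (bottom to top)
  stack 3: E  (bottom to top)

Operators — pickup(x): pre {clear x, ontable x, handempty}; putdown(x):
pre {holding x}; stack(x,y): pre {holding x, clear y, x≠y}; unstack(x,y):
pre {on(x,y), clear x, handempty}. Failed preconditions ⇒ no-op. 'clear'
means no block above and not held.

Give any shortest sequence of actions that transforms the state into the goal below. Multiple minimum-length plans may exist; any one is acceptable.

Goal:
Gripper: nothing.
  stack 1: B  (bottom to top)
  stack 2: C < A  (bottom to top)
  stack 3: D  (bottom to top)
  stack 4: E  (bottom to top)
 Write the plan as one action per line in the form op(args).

step 1 (unstack(A, D)): towers=[B; C/D; E] holding=A
step 2 (putdown(A)): towers=[A; B; C/D; E] holding=-
step 3 (unstack(D, C)): towers=[A; B; C; E] holding=D
step 4 (putdown(D)): towers=[A; B; C; D; E] holding=-
step 5 (pickup(A)): towers=[B; C; D; E] holding=A
step 6 (stack(A, C)): towers=[B; C/A; D; E] holding=-
goal check: towers=[B; C/A; D; E] holding=- — reached (length 6, optimal by BFS)

unstack(A, D)
putdown(A)
unstack(D, C)
putdown(D)
pickup(A)
stack(A, C)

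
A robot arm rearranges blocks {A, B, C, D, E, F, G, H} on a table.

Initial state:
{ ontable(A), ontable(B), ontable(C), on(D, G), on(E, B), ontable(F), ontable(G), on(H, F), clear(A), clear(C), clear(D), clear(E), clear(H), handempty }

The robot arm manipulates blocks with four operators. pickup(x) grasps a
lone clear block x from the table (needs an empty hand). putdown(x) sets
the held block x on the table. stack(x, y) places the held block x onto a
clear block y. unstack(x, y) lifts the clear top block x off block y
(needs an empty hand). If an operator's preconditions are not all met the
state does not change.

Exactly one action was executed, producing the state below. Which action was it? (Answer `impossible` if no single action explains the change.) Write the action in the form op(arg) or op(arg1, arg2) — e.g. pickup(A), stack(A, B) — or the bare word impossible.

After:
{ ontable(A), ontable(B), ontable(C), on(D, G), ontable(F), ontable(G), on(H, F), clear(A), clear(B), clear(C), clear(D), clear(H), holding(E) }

unstack(E, B)

target: towers=[A; B; C; F/H; G/D] holding=E
         pickup(A) → towers=[B/E; C; F/H; G/D] holding=A
     unstack(E, B) → towers=[A; B; C; F/H; G/D] holding=E  ← match
     unstack(H, F) → towers=[A; B/E; C; F; G/D] holding=H
     unstack(D, G) → towers=[A; B/E; C; F/H; G] holding=D
         pickup(C) → towers=[A; B/E; F/H; G/D] holding=C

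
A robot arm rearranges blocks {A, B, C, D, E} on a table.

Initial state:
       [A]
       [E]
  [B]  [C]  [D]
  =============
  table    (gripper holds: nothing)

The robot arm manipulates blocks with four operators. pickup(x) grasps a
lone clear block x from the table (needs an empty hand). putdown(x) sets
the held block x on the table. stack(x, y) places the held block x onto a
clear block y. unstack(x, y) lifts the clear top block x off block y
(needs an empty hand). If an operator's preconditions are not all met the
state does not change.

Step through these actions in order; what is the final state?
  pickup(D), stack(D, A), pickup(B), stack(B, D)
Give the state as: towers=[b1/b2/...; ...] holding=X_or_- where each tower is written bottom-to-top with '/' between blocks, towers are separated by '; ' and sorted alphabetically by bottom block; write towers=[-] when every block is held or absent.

towers=[C/E/A/D/B] holding=-

step 1 (pickup(D)): towers=[B; C/E/A] holding=D
step 2 (stack(D, A)): towers=[B; C/E/A/D] holding=-
step 3 (pickup(B)): towers=[C/E/A/D] holding=B
step 4 (stack(B, D)): towers=[C/E/A/D/B] holding=-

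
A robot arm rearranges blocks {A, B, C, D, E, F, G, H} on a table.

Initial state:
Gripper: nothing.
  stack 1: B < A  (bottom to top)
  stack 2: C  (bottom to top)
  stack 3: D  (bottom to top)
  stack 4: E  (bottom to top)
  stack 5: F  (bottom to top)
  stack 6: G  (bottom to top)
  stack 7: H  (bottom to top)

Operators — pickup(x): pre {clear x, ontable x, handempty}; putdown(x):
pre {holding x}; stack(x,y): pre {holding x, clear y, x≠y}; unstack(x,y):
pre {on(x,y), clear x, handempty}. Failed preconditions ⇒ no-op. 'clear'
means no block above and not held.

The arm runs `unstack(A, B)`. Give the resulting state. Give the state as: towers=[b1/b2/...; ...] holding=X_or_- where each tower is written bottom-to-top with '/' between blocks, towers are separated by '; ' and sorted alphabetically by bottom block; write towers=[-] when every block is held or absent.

towers=[B; C; D; E; F; G; H] holding=A

before: towers=[B/A; C; D; E; F; G; H] holding=-
pre[unstack(A, B)]: on(A,B) ✓, clear(A) ✓, handempty ✓
all met → apply unstack(A, B)
after:  towers=[B; C; D; E; F; G; H] holding=A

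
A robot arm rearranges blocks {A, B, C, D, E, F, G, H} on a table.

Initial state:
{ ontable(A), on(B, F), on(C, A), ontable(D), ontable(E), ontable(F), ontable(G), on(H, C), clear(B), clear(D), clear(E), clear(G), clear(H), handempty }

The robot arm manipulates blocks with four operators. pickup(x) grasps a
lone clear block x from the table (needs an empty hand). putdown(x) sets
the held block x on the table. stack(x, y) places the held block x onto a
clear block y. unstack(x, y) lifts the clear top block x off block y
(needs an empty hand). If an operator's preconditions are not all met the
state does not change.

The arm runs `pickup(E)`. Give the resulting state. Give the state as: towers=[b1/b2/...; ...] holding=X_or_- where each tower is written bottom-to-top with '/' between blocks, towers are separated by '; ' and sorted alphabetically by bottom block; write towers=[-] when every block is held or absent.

before: towers=[A/C/H; D; E; F/B; G] holding=-
pre[pickup(E)]: clear(E) yes, ontable(E) yes, handempty yes
all met → apply pickup(E)
after:  towers=[A/C/H; D; F/B; G] holding=E

towers=[A/C/H; D; F/B; G] holding=E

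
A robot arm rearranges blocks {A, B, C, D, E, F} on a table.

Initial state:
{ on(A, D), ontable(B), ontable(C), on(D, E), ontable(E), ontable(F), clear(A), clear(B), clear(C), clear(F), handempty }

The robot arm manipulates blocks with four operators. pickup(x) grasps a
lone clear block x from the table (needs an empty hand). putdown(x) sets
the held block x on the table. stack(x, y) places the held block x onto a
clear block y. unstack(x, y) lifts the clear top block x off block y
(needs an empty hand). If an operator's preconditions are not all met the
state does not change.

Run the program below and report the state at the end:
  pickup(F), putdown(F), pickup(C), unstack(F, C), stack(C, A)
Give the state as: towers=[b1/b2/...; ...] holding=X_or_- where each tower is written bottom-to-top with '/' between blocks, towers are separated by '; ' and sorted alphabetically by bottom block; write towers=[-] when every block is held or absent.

towers=[B; E/D/A/C; F] holding=-

step 1 (pickup(F)): towers=[B; C; E/D/A] holding=F
step 2 (putdown(F)): towers=[B; C; E/D/A; F] holding=-
step 3 (pickup(C)): towers=[B; E/D/A; F] holding=C
step 4 (unstack(F, C)) [no-op]: towers=[B; E/D/A; F] holding=C
step 5 (stack(C, A)): towers=[B; E/D/A/C; F] holding=-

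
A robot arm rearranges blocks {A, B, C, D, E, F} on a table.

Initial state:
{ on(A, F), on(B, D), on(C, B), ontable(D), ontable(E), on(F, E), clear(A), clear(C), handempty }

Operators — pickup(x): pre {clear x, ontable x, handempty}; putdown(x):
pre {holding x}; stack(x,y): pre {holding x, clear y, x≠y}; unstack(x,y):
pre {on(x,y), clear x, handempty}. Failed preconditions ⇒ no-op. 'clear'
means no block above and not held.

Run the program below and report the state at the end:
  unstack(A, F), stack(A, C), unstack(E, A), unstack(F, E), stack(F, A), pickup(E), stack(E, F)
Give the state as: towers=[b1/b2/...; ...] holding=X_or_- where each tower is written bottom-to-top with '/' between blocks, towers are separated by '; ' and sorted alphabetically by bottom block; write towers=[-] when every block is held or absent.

step 1 (unstack(A, F)): towers=[D/B/C; E/F] holding=A
step 2 (stack(A, C)): towers=[D/B/C/A; E/F] holding=-
step 3 (unstack(E, A)) [no-op]: towers=[D/B/C/A; E/F] holding=-
step 4 (unstack(F, E)): towers=[D/B/C/A; E] holding=F
step 5 (stack(F, A)): towers=[D/B/C/A/F; E] holding=-
step 6 (pickup(E)): towers=[D/B/C/A/F] holding=E
step 7 (stack(E, F)): towers=[D/B/C/A/F/E] holding=-

towers=[D/B/C/A/F/E] holding=-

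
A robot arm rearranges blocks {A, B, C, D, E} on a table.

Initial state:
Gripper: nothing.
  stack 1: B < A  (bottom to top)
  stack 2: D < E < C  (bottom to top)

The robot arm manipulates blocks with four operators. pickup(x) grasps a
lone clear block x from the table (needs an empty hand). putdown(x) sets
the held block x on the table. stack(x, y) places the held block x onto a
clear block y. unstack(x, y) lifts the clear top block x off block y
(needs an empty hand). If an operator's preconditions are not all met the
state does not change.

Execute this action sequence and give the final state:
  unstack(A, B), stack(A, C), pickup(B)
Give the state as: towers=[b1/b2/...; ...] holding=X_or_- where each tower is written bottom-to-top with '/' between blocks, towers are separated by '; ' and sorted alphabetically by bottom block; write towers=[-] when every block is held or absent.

towers=[D/E/C/A] holding=B

step 1 (unstack(A, B)): towers=[B; D/E/C] holding=A
step 2 (stack(A, C)): towers=[B; D/E/C/A] holding=-
step 3 (pickup(B)): towers=[D/E/C/A] holding=B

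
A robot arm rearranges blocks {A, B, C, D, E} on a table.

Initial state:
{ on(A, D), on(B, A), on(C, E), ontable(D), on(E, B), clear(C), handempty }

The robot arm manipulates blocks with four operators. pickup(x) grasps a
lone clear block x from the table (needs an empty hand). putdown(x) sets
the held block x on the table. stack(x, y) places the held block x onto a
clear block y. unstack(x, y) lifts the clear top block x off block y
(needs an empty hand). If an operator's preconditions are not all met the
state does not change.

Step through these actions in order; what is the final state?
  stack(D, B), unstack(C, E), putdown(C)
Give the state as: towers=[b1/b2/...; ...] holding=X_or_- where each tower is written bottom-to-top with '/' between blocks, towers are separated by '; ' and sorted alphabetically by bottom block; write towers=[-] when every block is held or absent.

towers=[C; D/A/B/E] holding=-

step 1 (stack(D, B)) [no-op]: towers=[D/A/B/E/C] holding=-
step 2 (unstack(C, E)): towers=[D/A/B/E] holding=C
step 3 (putdown(C)): towers=[C; D/A/B/E] holding=-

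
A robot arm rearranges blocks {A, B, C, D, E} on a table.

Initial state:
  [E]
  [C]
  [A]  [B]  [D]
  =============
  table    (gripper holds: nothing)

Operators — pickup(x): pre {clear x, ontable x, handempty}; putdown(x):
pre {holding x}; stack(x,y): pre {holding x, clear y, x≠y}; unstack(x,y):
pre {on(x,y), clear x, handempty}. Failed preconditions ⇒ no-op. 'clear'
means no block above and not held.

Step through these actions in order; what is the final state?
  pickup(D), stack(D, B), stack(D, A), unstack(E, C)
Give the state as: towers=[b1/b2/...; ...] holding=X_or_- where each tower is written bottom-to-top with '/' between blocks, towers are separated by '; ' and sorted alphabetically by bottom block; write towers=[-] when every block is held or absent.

step 1 (pickup(D)): towers=[A/C/E; B] holding=D
step 2 (stack(D, B)): towers=[A/C/E; B/D] holding=-
step 3 (stack(D, A)) [no-op]: towers=[A/C/E; B/D] holding=-
step 4 (unstack(E, C)): towers=[A/C; B/D] holding=E

towers=[A/C; B/D] holding=E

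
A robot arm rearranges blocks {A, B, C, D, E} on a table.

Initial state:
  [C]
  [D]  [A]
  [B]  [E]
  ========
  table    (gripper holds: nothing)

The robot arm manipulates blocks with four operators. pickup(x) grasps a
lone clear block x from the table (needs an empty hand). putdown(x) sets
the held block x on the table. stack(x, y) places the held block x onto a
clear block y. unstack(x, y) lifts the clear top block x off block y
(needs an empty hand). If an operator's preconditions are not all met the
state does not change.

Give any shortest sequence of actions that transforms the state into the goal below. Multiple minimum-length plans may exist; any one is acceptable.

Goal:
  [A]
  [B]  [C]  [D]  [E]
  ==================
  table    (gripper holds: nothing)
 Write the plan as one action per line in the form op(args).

unstack(C, D)
putdown(C)
unstack(D, B)
putdown(D)
unstack(A, E)
stack(A, B)

step 1 (unstack(C, D)): towers=[B/D; E/A] holding=C
step 2 (putdown(C)): towers=[B/D; C; E/A] holding=-
step 3 (unstack(D, B)): towers=[B; C; E/A] holding=D
step 4 (putdown(D)): towers=[B; C; D; E/A] holding=-
step 5 (unstack(A, E)): towers=[B; C; D; E] holding=A
step 6 (stack(A, B)): towers=[B/A; C; D; E] holding=-
goal check: towers=[B/A; C; D; E] holding=- — reached (length 6, optimal by BFS)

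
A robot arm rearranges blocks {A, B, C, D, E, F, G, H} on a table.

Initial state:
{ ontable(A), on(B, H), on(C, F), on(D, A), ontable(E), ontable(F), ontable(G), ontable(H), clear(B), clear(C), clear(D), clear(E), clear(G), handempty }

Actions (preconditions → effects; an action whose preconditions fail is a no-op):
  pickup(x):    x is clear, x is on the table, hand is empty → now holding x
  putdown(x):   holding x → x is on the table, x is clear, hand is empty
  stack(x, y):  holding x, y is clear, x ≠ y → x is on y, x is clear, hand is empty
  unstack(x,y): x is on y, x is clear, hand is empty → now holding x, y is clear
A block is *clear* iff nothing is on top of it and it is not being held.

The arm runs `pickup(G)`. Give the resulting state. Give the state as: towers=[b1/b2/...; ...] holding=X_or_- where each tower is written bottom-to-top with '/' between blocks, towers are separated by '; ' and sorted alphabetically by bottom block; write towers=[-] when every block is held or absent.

towers=[A/D; E; F/C; H/B] holding=G

before: towers=[A/D; E; F/C; G; H/B] holding=-
pre[pickup(G)]: clear(G) ok, ontable(G) ok, handempty ok
all met → apply pickup(G)
after:  towers=[A/D; E; F/C; H/B] holding=G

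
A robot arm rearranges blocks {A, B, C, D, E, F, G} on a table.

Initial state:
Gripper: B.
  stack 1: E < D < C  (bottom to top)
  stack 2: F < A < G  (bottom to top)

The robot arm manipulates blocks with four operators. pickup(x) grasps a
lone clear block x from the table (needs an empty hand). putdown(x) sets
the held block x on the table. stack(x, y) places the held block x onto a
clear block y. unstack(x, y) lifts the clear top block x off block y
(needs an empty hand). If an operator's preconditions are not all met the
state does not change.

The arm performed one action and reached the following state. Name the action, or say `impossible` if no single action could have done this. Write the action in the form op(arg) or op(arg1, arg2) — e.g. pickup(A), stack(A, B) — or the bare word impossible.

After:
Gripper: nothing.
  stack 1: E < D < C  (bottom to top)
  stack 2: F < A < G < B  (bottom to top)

stack(B, G)

target: towers=[E/D/C; F/A/G/B] holding=-
        putdown(B) → towers=[B; E/D/C; F/A/G] holding=-
       stack(B, G) → towers=[E/D/C; F/A/G/B] holding=-  ← match
       stack(B, C) → towers=[E/D/C/B; F/A/G] holding=-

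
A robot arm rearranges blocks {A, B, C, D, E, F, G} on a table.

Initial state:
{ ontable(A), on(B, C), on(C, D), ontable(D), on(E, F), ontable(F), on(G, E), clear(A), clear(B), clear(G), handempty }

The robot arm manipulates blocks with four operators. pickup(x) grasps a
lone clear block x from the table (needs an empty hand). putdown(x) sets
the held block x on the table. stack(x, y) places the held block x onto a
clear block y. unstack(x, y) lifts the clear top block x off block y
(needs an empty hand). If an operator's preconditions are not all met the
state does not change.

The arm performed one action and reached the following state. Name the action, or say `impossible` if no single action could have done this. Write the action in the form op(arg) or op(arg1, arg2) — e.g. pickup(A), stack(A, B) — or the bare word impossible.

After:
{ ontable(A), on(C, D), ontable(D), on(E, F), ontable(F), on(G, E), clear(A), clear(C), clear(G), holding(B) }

unstack(B, C)

target: towers=[A; D/C; F/E/G] holding=B
     unstack(B, C) → towers=[A; D/C; F/E/G] holding=B  ← match
     unstack(G, E) → towers=[A; D/C/B; F/E] holding=G
         pickup(A) → towers=[D/C/B; F/E/G] holding=A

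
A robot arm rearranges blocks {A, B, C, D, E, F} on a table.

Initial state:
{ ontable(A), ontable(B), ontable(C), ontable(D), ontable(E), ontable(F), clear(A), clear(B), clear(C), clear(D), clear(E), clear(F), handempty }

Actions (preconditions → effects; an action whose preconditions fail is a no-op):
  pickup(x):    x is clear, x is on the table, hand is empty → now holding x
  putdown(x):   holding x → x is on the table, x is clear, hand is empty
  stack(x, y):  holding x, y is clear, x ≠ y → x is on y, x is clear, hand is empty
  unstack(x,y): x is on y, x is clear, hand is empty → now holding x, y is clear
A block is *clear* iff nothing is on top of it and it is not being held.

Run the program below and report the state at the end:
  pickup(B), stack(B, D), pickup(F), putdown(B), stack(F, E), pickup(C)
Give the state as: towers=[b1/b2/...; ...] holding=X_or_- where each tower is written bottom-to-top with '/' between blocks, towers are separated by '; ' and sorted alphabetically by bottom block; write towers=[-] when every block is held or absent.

towers=[A; D/B; E/F] holding=C

step 1 (pickup(B)): towers=[A; C; D; E; F] holding=B
step 2 (stack(B, D)): towers=[A; C; D/B; E; F] holding=-
step 3 (pickup(F)): towers=[A; C; D/B; E] holding=F
step 4 (putdown(B)) [no-op]: towers=[A; C; D/B; E] holding=F
step 5 (stack(F, E)): towers=[A; C; D/B; E/F] holding=-
step 6 (pickup(C)): towers=[A; D/B; E/F] holding=C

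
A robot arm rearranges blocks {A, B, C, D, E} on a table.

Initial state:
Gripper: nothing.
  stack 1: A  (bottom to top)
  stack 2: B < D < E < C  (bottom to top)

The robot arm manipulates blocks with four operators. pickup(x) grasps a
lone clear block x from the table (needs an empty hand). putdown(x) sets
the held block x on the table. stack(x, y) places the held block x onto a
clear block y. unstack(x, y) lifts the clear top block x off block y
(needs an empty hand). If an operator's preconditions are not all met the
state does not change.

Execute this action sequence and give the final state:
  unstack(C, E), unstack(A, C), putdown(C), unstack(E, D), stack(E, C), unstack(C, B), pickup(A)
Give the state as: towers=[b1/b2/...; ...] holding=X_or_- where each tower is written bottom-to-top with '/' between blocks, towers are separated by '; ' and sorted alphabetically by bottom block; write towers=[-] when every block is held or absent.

step 1 (unstack(C, E)): towers=[A; B/D/E] holding=C
step 2 (unstack(A, C)) [no-op]: towers=[A; B/D/E] holding=C
step 3 (putdown(C)): towers=[A; B/D/E; C] holding=-
step 4 (unstack(E, D)): towers=[A; B/D; C] holding=E
step 5 (stack(E, C)): towers=[A; B/D; C/E] holding=-
step 6 (unstack(C, B)) [no-op]: towers=[A; B/D; C/E] holding=-
step 7 (pickup(A)): towers=[B/D; C/E] holding=A

towers=[B/D; C/E] holding=A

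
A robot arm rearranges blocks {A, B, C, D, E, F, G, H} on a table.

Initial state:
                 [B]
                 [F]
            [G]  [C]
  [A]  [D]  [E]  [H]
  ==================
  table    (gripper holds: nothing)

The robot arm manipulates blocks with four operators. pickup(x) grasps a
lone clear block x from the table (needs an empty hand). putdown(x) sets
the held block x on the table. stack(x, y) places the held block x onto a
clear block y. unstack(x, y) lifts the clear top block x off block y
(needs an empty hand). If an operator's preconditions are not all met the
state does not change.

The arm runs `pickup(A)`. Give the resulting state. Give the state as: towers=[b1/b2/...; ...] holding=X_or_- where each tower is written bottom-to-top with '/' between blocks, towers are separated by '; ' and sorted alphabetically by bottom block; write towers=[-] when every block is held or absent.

before: towers=[A; D; E/G; H/C/F/B] holding=-
pre[pickup(A)]: clear(A) ok, ontable(A) ok, handempty ok
all met → apply pickup(A)
after:  towers=[D; E/G; H/C/F/B] holding=A

towers=[D; E/G; H/C/F/B] holding=A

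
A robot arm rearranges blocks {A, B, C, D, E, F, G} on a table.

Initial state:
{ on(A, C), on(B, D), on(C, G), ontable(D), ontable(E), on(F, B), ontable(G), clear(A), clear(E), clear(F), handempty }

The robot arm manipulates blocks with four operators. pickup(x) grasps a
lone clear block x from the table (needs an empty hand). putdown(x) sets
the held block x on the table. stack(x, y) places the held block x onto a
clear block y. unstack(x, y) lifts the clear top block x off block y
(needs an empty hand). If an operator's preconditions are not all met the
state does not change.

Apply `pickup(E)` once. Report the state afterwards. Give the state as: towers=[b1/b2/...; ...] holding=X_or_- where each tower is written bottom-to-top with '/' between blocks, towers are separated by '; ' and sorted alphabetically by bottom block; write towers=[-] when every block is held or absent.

towers=[D/B/F; G/C/A] holding=E

before: towers=[D/B/F; E; G/C/A] holding=-
pre[pickup(E)]: clear(E) yes, ontable(E) yes, handempty yes
all met → apply pickup(E)
after:  towers=[D/B/F; G/C/A] holding=E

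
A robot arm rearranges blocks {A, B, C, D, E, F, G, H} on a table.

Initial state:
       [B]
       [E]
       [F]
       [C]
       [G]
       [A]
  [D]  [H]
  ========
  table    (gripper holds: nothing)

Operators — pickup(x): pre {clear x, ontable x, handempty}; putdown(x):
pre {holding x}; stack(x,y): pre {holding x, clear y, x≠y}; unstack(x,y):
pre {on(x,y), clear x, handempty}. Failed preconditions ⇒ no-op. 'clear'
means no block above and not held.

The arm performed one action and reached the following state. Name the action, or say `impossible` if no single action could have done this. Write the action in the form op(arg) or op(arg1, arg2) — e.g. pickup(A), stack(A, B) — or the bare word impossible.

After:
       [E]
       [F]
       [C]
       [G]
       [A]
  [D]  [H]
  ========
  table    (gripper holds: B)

unstack(B, E)

target: towers=[D; H/A/G/C/F/E] holding=B
     unstack(B, E) → towers=[D; H/A/G/C/F/E] holding=B  ← match
         pickup(D) → towers=[H/A/G/C/F/E/B] holding=D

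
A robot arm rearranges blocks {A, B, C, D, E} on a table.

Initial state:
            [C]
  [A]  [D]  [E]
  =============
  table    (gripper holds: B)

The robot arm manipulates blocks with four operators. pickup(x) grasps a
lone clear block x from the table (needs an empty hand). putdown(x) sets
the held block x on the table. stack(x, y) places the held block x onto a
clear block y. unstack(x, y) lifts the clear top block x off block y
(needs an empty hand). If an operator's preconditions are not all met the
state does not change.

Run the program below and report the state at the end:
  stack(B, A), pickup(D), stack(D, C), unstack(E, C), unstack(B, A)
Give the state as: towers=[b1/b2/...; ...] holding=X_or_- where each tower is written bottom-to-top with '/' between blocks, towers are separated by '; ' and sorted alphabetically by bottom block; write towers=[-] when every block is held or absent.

towers=[A; E/C/D] holding=B

step 1 (stack(B, A)): towers=[A/B; D; E/C] holding=-
step 2 (pickup(D)): towers=[A/B; E/C] holding=D
step 3 (stack(D, C)): towers=[A/B; E/C/D] holding=-
step 4 (unstack(E, C)) [no-op]: towers=[A/B; E/C/D] holding=-
step 5 (unstack(B, A)): towers=[A; E/C/D] holding=B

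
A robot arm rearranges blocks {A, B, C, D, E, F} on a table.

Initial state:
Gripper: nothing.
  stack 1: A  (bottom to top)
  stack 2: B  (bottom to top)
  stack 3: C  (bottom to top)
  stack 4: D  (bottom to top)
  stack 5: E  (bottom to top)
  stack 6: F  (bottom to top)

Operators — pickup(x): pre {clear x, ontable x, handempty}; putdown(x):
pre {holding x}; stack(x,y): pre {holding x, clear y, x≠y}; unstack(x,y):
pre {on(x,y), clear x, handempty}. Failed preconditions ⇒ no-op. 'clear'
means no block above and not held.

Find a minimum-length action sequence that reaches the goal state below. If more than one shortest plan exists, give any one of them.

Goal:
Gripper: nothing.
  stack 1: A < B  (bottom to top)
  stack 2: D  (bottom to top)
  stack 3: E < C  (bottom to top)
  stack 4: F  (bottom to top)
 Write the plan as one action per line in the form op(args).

step 1 (pickup(B)): towers=[A; C; D; E; F] holding=B
step 2 (stack(B, A)): towers=[A/B; C; D; E; F] holding=-
step 3 (pickup(C)): towers=[A/B; D; E; F] holding=C
step 4 (stack(C, E)): towers=[A/B; D; E/C; F] holding=-
goal check: towers=[A/B; D; E/C; F] holding=- — reached (length 4, optimal by BFS)

pickup(B)
stack(B, A)
pickup(C)
stack(C, E)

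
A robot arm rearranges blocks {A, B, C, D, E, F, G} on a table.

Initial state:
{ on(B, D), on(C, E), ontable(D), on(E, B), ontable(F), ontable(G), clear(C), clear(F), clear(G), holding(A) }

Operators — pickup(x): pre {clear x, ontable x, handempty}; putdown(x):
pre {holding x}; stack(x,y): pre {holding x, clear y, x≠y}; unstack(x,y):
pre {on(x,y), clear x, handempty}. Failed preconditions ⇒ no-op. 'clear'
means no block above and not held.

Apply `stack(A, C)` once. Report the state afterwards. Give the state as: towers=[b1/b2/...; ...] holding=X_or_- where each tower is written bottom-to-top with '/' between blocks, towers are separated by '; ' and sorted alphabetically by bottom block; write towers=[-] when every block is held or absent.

towers=[D/B/E/C/A; F; G] holding=-

before: towers=[D/B/E/C; F; G] holding=A
pre[stack(A, C)]: holding(A) ✓, clear(C) ✓, A≠C ✓
all met → apply stack(A, C)
after:  towers=[D/B/E/C/A; F; G] holding=-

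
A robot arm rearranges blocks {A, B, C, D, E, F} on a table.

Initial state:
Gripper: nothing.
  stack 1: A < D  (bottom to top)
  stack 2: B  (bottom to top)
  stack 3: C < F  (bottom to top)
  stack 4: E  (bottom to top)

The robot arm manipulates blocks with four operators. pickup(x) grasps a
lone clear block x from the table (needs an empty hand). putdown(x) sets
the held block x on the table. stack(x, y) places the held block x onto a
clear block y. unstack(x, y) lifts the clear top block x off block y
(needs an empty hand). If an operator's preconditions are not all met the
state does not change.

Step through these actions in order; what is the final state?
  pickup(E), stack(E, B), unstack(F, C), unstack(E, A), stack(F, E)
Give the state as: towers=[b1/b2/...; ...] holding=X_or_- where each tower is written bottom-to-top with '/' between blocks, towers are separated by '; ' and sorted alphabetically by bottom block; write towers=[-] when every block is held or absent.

towers=[A/D; B/E/F; C] holding=-

step 1 (pickup(E)): towers=[A/D; B; C/F] holding=E
step 2 (stack(E, B)): towers=[A/D; B/E; C/F] holding=-
step 3 (unstack(F, C)): towers=[A/D; B/E; C] holding=F
step 4 (unstack(E, A)) [no-op]: towers=[A/D; B/E; C] holding=F
step 5 (stack(F, E)): towers=[A/D; B/E/F; C] holding=-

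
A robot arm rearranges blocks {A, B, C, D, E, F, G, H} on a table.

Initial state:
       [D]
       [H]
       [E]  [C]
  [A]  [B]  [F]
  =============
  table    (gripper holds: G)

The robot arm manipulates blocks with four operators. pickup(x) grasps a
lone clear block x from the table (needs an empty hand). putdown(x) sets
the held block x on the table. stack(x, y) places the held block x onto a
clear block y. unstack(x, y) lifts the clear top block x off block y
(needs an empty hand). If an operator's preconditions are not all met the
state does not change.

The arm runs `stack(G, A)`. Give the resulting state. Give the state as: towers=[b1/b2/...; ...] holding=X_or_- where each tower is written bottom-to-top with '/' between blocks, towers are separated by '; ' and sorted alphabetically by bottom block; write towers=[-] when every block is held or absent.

towers=[A/G; B/E/H/D; F/C] holding=-

before: towers=[A; B/E/H/D; F/C] holding=G
pre[stack(G, A)]: holding(G) yes, clear(A) yes, G≠A yes
all met → apply stack(G, A)
after:  towers=[A/G; B/E/H/D; F/C] holding=-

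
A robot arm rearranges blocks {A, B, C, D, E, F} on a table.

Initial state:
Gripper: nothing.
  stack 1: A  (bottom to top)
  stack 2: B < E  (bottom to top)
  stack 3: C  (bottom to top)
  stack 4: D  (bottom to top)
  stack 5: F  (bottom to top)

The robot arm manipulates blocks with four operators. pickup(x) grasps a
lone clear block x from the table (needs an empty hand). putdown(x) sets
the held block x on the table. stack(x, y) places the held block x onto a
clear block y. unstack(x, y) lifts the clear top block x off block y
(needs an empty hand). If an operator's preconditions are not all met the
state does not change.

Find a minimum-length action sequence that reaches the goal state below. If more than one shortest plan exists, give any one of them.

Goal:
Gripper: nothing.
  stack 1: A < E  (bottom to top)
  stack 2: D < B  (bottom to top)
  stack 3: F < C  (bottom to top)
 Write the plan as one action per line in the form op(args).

step 1 (unstack(E, B)): towers=[A; B; C; D; F] holding=E
step 2 (stack(E, A)): towers=[A/E; B; C; D; F] holding=-
step 3 (pickup(B)): towers=[A/E; C; D; F] holding=B
step 4 (stack(B, D)): towers=[A/E; C; D/B; F] holding=-
step 5 (pickup(C)): towers=[A/E; D/B; F] holding=C
step 6 (stack(C, F)): towers=[A/E; D/B; F/C] holding=-
goal check: towers=[A/E; D/B; F/C] holding=- — reached (length 6, optimal by BFS)

unstack(E, B)
stack(E, A)
pickup(B)
stack(B, D)
pickup(C)
stack(C, F)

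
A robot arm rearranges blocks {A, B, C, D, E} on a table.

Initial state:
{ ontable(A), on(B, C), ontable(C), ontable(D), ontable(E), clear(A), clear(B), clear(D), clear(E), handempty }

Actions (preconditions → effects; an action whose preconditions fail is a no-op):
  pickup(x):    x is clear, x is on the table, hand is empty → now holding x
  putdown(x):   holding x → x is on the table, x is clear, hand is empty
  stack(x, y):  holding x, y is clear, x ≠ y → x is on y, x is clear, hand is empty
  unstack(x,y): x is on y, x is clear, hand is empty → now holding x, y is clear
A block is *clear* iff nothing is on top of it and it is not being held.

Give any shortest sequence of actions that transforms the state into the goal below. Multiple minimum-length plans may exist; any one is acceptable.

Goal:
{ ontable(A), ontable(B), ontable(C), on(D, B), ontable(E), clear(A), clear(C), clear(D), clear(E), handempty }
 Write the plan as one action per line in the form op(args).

step 1 (unstack(B, C)): towers=[A; C; D; E] holding=B
step 2 (putdown(B)): towers=[A; B; C; D; E] holding=-
step 3 (pickup(D)): towers=[A; B; C; E] holding=D
step 4 (stack(D, B)): towers=[A; B/D; C; E] holding=-
goal check: towers=[A; B/D; C; E] holding=- — reached (length 4, optimal by BFS)

unstack(B, C)
putdown(B)
pickup(D)
stack(D, B)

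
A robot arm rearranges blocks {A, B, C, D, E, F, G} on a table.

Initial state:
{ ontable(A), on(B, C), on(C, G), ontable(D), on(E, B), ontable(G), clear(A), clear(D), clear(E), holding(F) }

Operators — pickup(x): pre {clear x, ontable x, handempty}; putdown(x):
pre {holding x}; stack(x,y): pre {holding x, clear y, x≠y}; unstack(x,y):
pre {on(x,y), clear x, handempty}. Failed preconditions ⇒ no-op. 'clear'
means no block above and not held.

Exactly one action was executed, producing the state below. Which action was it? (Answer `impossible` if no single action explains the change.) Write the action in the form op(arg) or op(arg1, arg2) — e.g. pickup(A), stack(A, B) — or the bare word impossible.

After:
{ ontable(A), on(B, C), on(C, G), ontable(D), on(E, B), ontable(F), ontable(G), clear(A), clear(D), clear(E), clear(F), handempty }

putdown(F)

target: towers=[A; D; F; G/C/B/E] holding=-
        putdown(F) → towers=[A; D; F; G/C/B/E] holding=-  ← match
       stack(F, D) → towers=[A; D/F; G/C/B/E] holding=-
       stack(F, A) → towers=[A/F; D; G/C/B/E] holding=-
       stack(F, E) → towers=[A; D; G/C/B/E/F] holding=-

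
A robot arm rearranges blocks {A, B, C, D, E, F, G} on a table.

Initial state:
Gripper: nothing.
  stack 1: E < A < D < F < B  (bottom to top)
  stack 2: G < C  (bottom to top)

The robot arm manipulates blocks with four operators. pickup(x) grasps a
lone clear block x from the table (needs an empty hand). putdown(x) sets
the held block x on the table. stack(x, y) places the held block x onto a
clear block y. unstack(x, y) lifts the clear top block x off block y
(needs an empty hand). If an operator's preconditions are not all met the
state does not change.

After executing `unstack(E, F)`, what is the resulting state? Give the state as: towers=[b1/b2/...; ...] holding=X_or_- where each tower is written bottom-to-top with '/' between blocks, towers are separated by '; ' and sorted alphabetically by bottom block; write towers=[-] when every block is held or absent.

before: towers=[E/A/D/F/B; G/C] holding=-
pre[unstack(E, F)]: on(E,F) fail, clear(E) fail, handempty ok
on(E,F), clear(E) unmet → unstack(E, F) is a no-op
after:  towers=[E/A/D/F/B; G/C] holding=-

towers=[E/A/D/F/B; G/C] holding=-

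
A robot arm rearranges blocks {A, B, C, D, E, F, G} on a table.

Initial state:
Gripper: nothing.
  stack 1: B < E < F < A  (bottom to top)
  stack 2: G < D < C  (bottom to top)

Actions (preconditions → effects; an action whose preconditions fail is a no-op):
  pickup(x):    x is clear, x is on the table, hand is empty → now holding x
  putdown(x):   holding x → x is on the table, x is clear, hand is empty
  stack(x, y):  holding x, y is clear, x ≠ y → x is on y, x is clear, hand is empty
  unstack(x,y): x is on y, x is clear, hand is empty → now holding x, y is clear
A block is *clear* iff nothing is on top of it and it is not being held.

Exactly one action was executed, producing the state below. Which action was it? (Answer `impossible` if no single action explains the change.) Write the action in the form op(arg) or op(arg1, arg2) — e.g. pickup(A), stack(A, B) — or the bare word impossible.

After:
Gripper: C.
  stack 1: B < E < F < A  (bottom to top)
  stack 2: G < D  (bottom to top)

unstack(C, D)

target: towers=[B/E/F/A; G/D] holding=C
     unstack(A, F) → towers=[B/E/F; G/D/C] holding=A
     unstack(C, D) → towers=[B/E/F/A; G/D] holding=C  ← match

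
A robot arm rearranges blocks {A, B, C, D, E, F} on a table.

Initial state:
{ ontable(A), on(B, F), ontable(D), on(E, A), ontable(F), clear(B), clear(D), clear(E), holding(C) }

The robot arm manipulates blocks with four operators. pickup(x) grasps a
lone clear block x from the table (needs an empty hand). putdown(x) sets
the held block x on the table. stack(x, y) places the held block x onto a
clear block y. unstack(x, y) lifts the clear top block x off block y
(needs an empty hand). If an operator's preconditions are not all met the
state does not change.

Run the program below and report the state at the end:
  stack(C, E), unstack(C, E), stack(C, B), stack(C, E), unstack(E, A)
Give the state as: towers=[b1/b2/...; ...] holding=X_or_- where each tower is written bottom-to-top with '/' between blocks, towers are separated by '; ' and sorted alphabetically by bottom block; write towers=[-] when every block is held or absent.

towers=[A; D; F/B/C] holding=E

step 1 (stack(C, E)): towers=[A/E/C; D; F/B] holding=-
step 2 (unstack(C, E)): towers=[A/E; D; F/B] holding=C
step 3 (stack(C, B)): towers=[A/E; D; F/B/C] holding=-
step 4 (stack(C, E)) [no-op]: towers=[A/E; D; F/B/C] holding=-
step 5 (unstack(E, A)): towers=[A; D; F/B/C] holding=E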